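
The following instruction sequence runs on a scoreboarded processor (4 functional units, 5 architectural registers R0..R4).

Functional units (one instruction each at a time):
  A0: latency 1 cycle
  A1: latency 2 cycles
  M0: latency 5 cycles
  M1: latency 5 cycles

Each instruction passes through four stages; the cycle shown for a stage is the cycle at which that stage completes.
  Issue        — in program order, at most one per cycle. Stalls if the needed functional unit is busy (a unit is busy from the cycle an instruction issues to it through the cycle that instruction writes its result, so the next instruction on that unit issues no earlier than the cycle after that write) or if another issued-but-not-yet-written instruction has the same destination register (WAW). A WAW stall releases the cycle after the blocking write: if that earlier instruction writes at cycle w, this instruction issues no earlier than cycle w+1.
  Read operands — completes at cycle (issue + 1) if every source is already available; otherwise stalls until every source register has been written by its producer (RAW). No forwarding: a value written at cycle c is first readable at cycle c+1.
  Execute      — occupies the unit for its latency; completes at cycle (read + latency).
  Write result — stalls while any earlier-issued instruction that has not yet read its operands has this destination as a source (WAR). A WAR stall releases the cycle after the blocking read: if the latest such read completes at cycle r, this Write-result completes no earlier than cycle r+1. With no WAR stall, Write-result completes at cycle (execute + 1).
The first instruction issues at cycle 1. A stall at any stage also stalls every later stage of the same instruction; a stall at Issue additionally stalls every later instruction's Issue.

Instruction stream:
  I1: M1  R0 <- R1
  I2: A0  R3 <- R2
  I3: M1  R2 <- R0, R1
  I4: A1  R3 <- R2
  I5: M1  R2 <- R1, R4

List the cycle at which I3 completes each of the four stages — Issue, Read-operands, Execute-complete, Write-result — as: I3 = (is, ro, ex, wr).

I3 = (9, 10, 15, 16)

t=1  I1→M1
t=2  I1 RO | I2→A0
t=3  I2 RO
t=4  I2 EX
t=5  I2 WR R3
t=7  I1 EX
t=8  I1 WR R0
t=9  I3→M1
t=10  I3 RO | I4→A1
t=15  I3 EX
t=16  I3 WR R2
t=17  I4 RO | I5→M1
t=18  I5 RO
t=19  I4 EX
t=20  I4 WR R3
t=23  I5 EX
t=24  I5 WR R2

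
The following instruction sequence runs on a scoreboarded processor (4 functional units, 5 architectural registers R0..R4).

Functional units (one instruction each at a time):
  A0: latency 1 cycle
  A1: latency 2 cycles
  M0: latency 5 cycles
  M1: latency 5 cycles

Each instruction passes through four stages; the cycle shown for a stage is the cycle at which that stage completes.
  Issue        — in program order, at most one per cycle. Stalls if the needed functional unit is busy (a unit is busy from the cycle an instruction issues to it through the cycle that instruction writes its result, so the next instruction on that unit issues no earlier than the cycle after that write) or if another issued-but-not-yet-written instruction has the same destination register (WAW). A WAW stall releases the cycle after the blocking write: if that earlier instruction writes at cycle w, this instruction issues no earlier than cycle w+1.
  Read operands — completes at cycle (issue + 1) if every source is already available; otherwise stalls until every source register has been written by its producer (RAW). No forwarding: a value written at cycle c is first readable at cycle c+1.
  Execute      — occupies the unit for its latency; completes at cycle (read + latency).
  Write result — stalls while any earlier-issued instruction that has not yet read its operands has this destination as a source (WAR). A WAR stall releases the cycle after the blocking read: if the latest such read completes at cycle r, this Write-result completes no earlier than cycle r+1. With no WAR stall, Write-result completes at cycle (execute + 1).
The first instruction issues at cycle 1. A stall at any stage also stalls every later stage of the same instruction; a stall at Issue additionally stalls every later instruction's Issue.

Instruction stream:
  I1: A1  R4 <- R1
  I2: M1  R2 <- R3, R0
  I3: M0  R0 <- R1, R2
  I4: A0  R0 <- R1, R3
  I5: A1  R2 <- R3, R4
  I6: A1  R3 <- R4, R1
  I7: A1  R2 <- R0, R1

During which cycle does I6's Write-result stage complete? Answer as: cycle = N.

c1: I1→A1
c2: I1 RO, I2→M1
c3: I2 RO, I3→M0
c4: I1 EX
c5: I1 WR R4
c8: I2 EX
c9: I2 WR R2
c10: I3 RO
c15: I3 EX
c16: I3 WR R0
c17: I4→A0
c18: I4 RO, I5→A1
c19: I4 EX, I5 RO
c20: I4 WR R0
c21: I5 EX
c22: I5 WR R2
c23: I6→A1
c24: I6 RO
c26: I6 EX
c27: I6 WR R3
c28: I7→A1
c29: I7 RO
c31: I7 EX
c32: I7 WR R2

cycle = 27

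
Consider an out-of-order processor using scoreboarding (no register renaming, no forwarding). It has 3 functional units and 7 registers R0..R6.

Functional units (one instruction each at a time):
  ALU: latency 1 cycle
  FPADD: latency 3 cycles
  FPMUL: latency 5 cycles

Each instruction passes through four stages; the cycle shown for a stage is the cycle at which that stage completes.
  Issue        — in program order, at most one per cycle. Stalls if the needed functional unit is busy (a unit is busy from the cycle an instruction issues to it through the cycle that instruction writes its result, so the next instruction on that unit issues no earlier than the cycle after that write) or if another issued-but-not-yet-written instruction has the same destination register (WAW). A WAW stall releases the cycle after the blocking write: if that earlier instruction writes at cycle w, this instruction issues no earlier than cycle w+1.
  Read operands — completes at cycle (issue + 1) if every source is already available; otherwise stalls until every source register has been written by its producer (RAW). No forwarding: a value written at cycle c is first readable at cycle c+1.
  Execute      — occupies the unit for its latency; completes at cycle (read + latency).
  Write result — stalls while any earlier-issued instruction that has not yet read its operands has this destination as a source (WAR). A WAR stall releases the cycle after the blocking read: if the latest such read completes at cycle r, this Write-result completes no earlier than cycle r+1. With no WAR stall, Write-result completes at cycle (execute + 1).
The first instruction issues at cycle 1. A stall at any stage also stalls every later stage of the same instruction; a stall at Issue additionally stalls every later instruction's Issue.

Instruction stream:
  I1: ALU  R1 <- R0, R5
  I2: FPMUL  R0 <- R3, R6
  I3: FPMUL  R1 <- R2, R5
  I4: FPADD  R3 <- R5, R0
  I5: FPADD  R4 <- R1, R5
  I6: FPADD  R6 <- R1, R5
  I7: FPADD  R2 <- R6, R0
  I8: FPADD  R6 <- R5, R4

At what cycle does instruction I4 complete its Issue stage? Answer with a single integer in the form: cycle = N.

cycle = 11

t=1  I1 dispatched to ALU
t=2  I1 operands ready | I2 dispatched to FPMUL
t=3  I1 complete | I2 operands ready
t=4  R1←I1
t=8  I2 complete
t=9  R0←I2
t=10  I3 dispatched to FPMUL
t=11  I3 operands ready | I4 dispatched to FPADD
t=12  I4 operands ready
t=15  I4 complete
t=16  I3 complete | R3←I4
t=17  R1←I3 | I5 dispatched to FPADD
t=18  I5 operands ready
t=21  I5 complete
t=22  R4←I5
t=23  I6 dispatched to FPADD
t=24  I6 operands ready
t=27  I6 complete
t=28  R6←I6
t=29  I7 dispatched to FPADD
t=30  I7 operands ready
t=33  I7 complete
t=34  R2←I7
t=35  I8 dispatched to FPADD
t=36  I8 operands ready
t=39  I8 complete
t=40  R6←I8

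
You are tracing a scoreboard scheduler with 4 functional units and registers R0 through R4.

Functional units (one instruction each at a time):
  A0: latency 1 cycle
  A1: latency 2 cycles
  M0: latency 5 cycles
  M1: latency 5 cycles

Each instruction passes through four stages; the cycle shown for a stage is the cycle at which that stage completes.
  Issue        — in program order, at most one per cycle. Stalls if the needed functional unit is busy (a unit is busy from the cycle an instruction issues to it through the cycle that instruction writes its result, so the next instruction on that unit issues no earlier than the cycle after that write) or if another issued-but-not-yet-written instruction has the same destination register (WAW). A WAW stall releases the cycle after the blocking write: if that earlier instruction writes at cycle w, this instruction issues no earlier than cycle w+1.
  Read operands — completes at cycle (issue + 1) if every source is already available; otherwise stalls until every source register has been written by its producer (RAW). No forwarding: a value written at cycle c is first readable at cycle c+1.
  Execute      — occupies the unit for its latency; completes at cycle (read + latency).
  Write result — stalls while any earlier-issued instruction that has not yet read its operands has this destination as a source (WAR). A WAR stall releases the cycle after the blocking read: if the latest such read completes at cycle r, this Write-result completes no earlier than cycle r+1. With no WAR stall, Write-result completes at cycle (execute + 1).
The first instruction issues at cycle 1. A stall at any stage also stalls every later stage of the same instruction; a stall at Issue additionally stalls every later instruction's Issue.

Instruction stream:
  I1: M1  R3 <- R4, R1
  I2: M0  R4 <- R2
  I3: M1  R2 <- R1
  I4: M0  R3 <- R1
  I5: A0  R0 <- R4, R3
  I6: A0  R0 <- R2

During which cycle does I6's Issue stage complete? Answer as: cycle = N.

I1: IS=1 RO=2 EX=7 WR=8
I2: IS=2 RO=3 EX=8 WR=9
I3: IS=9 RO=10 EX=15 WR=16  [struct: M1 busy until I1 writes@8]
I4: IS=10 RO=11 EX=16 WR=17
I5: IS=11 RO=18 EX=19 WR=20  [RAW R3: wait I4 write@17]
I6: IS=21 RO=22 EX=23 WR=24  [struct: A0 busy until I5 writes@20]

cycle = 21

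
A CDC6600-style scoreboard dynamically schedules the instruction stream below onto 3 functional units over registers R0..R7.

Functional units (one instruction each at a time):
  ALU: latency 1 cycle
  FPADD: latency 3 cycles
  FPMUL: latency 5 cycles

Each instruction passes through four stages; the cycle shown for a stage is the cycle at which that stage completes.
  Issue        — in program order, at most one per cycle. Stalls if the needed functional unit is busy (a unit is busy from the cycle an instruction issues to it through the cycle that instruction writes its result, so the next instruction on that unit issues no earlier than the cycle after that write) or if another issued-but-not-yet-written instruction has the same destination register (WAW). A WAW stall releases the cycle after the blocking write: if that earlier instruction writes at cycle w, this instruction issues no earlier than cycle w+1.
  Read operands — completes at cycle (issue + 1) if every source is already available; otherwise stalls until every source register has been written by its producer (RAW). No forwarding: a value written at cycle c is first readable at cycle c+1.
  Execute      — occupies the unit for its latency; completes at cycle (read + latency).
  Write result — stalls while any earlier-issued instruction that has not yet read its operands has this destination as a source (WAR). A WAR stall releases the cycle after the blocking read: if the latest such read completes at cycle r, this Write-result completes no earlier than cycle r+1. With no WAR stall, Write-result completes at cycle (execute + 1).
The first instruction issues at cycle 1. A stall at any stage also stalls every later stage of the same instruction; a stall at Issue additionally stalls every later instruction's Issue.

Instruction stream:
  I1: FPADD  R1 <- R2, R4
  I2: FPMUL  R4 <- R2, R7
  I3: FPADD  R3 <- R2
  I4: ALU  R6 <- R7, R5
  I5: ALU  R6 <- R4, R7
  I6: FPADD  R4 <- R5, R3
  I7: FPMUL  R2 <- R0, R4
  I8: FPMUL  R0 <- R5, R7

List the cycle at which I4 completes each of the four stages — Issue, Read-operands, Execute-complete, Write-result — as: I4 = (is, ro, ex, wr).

I4 = (8, 9, 10, 11)

I1  is:1  ro:2  ex:5  wr:6
I2  is:2  ro:3  ex:8  wr:9
I3  is:7  ro:8  ex:11  wr:12  — struct: FPADD busy until I1 writes@6
I4  is:8  ro:9  ex:10  wr:11
I5  is:12  ro:13  ex:14  wr:15  — struct: ALU busy until I4 writes@11
I6  is:13  ro:14  ex:17  wr:18
I7  is:14  ro:19  ex:24  wr:25  — RAW R4: wait I6 write@18
I8  is:26  ro:27  ex:32  wr:33  — struct: FPMUL busy until I7 writes@25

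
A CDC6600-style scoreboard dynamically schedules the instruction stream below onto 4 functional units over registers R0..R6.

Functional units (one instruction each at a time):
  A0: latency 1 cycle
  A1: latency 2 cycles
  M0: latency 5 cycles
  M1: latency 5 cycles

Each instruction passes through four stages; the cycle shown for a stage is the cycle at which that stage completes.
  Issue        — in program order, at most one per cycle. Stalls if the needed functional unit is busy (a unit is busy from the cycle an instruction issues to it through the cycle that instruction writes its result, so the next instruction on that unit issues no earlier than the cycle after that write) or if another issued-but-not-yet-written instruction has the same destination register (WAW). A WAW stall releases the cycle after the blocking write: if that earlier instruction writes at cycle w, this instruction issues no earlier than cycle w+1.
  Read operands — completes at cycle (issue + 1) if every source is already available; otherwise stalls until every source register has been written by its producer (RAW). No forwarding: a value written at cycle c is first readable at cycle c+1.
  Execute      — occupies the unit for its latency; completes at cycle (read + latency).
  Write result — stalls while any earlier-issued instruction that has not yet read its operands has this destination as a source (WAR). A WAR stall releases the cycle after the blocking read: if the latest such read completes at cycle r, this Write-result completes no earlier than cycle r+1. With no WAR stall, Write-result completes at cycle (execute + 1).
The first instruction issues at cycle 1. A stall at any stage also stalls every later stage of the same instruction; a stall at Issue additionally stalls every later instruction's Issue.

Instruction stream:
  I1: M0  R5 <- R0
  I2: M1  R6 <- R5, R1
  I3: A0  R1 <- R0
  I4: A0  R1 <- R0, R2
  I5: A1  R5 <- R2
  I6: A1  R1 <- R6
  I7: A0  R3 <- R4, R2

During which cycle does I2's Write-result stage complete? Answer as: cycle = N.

cycle = 15

  I1 | 1 | 2 | 7 | 8
  I2 | 2 | 9 | 14 | 15   RAW R5: wait I1 write@8
  I3 | 3 | 4 | 5 | 10   WAR R1: wait I2 read@9
  I4 | 11 | 12 | 13 | 14   struct: A0 busy until I3 writes@10
  I5 | 12 | 13 | 15 | 16
  I6 | 17 | 18 | 20 | 21   struct: A1 busy until I5 writes@16
  I7 | 18 | 19 | 20 | 21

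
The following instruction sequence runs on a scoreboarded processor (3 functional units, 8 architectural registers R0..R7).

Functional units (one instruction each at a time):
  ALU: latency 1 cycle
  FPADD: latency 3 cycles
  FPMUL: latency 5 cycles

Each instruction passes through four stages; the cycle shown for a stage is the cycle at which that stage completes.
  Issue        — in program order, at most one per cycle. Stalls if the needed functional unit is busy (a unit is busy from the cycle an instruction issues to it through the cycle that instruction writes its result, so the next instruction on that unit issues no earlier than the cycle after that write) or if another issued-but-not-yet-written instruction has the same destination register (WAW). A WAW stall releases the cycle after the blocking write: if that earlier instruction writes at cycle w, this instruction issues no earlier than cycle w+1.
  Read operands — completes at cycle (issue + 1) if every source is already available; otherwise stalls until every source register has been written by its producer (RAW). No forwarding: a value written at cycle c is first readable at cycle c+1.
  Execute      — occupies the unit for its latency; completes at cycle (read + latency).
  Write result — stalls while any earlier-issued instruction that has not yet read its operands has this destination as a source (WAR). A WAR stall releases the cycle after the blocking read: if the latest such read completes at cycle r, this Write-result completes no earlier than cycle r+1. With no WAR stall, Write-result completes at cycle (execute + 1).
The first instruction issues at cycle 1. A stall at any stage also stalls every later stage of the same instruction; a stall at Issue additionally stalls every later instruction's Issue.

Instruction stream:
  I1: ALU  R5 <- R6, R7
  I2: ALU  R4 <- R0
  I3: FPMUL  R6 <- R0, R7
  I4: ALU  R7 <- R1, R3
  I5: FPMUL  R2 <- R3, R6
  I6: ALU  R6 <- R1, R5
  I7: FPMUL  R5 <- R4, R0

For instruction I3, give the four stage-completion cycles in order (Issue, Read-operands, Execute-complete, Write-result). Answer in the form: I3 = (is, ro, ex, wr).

c1: issue I1 (ALU)
c2: I1 read-ops
c3: I1 finished on ALU
c4: I1→R5
c5: issue I2 (ALU)
c6: I2 read-ops; issue I3 (FPMUL)
c7: I2 finished on ALU; I3 read-ops
c8: I2→R4
c9: issue I4 (ALU)
c10: I4 read-ops
c11: I4 finished on ALU
c12: I3 finished on FPMUL; I4→R7
c13: I3→R6
c14: issue I5 (FPMUL)
c15: I5 read-ops; issue I6 (ALU)
c16: I6 read-ops
c17: I6 finished on ALU
c18: I6→R6
c20: I5 finished on FPMUL
c21: I5→R2
c22: issue I7 (FPMUL)
c23: I7 read-ops
c28: I7 finished on FPMUL
c29: I7→R5

I3 = (6, 7, 12, 13)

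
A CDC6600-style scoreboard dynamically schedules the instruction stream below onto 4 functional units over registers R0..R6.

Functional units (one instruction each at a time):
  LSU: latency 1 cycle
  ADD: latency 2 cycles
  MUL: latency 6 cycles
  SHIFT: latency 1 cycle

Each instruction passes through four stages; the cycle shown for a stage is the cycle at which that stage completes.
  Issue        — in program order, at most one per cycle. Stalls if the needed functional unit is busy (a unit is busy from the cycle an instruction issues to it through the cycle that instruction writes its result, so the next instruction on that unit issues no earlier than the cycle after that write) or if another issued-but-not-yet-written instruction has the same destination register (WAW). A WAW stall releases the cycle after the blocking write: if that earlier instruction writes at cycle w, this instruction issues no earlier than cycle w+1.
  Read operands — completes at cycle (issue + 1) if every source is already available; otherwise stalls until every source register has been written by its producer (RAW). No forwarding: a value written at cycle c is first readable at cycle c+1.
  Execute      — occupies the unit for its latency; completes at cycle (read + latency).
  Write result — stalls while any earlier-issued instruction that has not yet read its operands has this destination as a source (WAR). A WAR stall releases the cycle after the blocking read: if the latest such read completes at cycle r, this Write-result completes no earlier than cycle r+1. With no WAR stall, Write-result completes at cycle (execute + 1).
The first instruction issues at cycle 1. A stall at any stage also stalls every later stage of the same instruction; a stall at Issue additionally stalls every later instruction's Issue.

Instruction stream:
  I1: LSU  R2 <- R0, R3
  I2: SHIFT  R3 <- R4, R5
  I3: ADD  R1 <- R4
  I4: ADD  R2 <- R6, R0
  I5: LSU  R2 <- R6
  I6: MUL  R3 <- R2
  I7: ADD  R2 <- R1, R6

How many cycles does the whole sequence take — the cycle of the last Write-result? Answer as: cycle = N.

cycle = 24

I1 -> (1, 2, 3, 4)
I2 -> (2, 3, 4, 5)
I3 -> (3, 4, 6, 7)
I4 -> (8, 9, 11, 12)  // struct: ADD busy until I3 writes@7
I5 -> (13, 14, 15, 16)  // WAW R2: wait I4 write@12
I6 -> (14, 17, 23, 24)  // RAW R2: wait I5 write@16
I7 -> (17, 18, 20, 21)  // WAW R2: wait I5 write@16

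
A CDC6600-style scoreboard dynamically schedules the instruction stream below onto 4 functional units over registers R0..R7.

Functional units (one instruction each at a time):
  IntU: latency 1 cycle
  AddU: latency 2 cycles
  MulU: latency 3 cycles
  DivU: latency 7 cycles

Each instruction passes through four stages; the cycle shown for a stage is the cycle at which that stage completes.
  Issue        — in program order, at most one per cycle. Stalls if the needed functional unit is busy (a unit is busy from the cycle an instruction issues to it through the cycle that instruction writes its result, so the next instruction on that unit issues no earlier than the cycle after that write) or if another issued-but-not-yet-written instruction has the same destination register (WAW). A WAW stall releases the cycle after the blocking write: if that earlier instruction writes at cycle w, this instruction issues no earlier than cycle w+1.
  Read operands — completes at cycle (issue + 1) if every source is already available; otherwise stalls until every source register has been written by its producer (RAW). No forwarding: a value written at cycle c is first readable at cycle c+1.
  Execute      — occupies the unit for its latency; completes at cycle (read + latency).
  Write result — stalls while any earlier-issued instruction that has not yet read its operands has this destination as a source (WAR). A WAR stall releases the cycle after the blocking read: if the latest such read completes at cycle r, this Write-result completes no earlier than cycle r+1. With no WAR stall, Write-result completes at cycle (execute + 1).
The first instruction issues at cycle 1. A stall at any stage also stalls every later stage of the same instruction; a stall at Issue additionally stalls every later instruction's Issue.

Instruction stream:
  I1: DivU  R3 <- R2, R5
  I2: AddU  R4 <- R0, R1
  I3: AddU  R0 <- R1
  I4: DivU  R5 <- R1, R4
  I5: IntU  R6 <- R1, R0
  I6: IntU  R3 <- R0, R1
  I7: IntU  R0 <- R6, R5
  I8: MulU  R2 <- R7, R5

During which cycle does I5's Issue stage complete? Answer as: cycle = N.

c1: issue I1 (DivU)
c2: I1 read-ops; issue I2 (AddU)
c3: I2 read-ops
c5: I2 finished on AddU
c6: I2→R4
c7: issue I3 (AddU)
c8: I3 read-ops
c9: I1 finished on DivU
c10: I1→R3; I3 finished on AddU
c11: I3→R0; issue I4 (DivU)
c12: I4 read-ops; issue I5 (IntU)
c13: I5 read-ops
c14: I5 finished on IntU
c15: I5→R6
c16: issue I6 (IntU)
c17: I6 read-ops
c18: I6 finished on IntU
c19: I4 finished on DivU; I6→R3
c20: I4→R5; issue I7 (IntU)
c21: I7 read-ops; issue I8 (MulU)
c22: I7 finished on IntU; I8 read-ops
c23: I7→R0
c25: I8 finished on MulU
c26: I8→R2

cycle = 12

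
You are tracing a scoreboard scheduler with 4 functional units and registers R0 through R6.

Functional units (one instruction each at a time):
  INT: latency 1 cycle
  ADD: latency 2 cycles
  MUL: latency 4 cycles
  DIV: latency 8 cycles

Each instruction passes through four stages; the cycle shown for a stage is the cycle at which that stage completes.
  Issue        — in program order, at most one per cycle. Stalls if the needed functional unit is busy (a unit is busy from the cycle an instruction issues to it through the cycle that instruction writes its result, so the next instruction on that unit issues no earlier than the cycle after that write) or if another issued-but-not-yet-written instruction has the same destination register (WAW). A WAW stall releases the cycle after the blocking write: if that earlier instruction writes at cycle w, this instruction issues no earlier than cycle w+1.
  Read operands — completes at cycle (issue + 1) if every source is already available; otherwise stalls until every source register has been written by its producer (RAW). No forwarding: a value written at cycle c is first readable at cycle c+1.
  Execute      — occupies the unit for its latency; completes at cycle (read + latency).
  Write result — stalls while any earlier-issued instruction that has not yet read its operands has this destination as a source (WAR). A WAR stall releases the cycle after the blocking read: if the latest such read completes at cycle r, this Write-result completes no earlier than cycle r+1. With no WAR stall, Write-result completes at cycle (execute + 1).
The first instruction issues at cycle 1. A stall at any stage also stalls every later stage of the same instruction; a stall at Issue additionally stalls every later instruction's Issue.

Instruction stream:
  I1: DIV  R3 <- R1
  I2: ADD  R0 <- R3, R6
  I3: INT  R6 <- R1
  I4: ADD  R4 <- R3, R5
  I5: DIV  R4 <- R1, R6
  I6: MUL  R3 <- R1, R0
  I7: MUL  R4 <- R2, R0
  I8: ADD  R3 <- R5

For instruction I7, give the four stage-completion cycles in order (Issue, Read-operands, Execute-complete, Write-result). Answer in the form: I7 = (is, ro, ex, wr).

I7 = (32, 33, 37, 38)

1) issue 1, read 2, done 10, write 11
2) issue 2, read 12, done 14, write 15  <RAW R3: wait I1 write@11>
3) issue 3, read 4, done 5, write 13  <WAR R6: wait I2 read@12>
4) issue 16, read 17, done 19, write 20  <struct: ADD busy until I2 writes@15>
5) issue 21, read 22, done 30, write 31  <WAW R4: wait I4 write@20>
6) issue 22, read 23, done 27, write 28
7) issue 32, read 33, done 37, write 38  <WAW R4: wait I5 write@31>
8) issue 33, read 34, done 36, write 37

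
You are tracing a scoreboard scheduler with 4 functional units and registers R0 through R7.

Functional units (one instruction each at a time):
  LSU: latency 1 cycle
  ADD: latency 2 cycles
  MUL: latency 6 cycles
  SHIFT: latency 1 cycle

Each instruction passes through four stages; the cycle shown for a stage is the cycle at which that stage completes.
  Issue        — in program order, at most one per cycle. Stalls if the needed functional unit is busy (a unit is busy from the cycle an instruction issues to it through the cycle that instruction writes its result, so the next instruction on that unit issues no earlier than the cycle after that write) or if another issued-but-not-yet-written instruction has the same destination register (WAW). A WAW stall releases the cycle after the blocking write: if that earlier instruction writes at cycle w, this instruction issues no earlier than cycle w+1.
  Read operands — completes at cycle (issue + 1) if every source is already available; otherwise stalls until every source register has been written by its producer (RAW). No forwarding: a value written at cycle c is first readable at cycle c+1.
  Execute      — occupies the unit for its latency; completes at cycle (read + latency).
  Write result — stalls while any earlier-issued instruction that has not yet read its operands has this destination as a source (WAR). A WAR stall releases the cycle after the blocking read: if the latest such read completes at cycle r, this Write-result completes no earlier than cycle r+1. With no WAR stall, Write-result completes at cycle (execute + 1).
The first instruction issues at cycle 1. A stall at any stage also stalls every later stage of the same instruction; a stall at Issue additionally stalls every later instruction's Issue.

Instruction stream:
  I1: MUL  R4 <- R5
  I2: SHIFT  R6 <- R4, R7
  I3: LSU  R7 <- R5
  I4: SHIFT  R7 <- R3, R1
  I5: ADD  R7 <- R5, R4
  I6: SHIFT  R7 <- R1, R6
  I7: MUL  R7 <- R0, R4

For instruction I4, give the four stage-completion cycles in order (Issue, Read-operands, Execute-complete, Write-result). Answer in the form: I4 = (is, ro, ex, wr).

I4 = (13, 14, 15, 16)

I1 -> (1, 2, 8, 9)
I2 -> (2, 10, 11, 12)  // RAW R4: wait I1 write@9
I3 -> (3, 4, 5, 11)  // WAR R7: wait I2 read@10
I4 -> (13, 14, 15, 16)  // struct: SHIFT busy until I2 writes@12
I5 -> (17, 18, 20, 21)  // WAW R7: wait I4 write@16
I6 -> (22, 23, 24, 25)  // WAW R7: wait I5 write@21
I7 -> (26, 27, 33, 34)  // WAW R7: wait I6 write@25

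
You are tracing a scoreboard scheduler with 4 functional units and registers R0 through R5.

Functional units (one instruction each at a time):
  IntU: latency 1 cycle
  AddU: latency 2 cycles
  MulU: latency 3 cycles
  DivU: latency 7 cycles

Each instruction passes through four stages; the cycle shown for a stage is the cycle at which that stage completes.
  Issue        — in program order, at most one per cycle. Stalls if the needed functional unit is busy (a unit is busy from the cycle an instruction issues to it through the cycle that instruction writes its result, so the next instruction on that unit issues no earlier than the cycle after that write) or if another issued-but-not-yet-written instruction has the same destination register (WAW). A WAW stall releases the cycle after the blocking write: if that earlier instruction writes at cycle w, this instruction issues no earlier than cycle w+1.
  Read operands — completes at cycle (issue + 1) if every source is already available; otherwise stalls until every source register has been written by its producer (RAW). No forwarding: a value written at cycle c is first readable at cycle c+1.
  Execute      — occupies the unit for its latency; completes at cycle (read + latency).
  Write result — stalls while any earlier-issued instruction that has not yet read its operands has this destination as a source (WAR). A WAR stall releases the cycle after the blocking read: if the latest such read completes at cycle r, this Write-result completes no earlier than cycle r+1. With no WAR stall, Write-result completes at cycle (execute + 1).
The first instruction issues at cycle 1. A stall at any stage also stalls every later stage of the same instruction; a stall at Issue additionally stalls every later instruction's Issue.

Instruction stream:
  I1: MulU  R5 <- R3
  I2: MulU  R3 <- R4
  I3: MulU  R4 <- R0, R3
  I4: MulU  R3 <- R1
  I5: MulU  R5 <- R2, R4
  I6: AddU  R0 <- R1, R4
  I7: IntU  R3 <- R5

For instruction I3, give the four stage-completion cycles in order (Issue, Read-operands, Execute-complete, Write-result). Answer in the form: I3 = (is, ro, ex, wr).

t=1  issue I1 (MulU)
t=2  I1 read-ops
t=5  I1 finished on MulU
t=6  I1→R5
t=7  issue I2 (MulU)
t=8  I2 read-ops
t=11  I2 finished on MulU
t=12  I2→R3
t=13  issue I3 (MulU)
t=14  I3 read-ops
t=17  I3 finished on MulU
t=18  I3→R4
t=19  issue I4 (MulU)
t=20  I4 read-ops
t=23  I4 finished on MulU
t=24  I4→R3
t=25  issue I5 (MulU)
t=26  I5 read-ops; issue I6 (AddU)
t=27  I6 read-ops; issue I7 (IntU)
t=29  I5 finished on MulU; I6 finished on AddU
t=30  I5→R5; I6→R0
t=31  I7 read-ops
t=32  I7 finished on IntU
t=33  I7→R3

I3 = (13, 14, 17, 18)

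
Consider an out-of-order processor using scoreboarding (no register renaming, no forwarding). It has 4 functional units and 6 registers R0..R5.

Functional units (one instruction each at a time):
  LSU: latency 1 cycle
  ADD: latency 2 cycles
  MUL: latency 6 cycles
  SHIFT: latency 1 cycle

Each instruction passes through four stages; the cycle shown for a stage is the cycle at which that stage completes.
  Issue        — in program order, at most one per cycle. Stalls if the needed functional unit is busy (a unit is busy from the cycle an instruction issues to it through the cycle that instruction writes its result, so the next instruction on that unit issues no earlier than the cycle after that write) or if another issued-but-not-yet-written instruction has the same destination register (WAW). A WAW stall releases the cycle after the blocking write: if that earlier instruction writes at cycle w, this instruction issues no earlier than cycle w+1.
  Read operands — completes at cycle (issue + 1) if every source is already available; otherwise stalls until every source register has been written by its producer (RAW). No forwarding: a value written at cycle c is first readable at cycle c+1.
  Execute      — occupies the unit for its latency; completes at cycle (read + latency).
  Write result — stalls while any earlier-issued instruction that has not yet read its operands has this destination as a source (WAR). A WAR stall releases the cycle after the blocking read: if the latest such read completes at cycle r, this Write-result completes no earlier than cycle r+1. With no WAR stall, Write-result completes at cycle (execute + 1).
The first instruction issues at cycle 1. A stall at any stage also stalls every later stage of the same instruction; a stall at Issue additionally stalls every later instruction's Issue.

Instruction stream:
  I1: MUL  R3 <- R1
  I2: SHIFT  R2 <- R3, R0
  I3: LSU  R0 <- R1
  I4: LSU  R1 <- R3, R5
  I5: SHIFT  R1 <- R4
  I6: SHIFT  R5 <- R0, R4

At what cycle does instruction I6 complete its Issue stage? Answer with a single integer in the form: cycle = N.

cycle = 20

[I1] 1/2/8/9
[I2] 2/10/11/12  (RAW R3: wait I1 write@9)
[I3] 3/4/5/11  (WAR R0: wait I2 read@10)
[I4] 12/13/14/15  (struct: LSU busy until I3 writes@11)
[I5] 16/17/18/19  (WAW R1: wait I4 write@15)
[I6] 20/21/22/23  (struct: SHIFT busy until I5 writes@19)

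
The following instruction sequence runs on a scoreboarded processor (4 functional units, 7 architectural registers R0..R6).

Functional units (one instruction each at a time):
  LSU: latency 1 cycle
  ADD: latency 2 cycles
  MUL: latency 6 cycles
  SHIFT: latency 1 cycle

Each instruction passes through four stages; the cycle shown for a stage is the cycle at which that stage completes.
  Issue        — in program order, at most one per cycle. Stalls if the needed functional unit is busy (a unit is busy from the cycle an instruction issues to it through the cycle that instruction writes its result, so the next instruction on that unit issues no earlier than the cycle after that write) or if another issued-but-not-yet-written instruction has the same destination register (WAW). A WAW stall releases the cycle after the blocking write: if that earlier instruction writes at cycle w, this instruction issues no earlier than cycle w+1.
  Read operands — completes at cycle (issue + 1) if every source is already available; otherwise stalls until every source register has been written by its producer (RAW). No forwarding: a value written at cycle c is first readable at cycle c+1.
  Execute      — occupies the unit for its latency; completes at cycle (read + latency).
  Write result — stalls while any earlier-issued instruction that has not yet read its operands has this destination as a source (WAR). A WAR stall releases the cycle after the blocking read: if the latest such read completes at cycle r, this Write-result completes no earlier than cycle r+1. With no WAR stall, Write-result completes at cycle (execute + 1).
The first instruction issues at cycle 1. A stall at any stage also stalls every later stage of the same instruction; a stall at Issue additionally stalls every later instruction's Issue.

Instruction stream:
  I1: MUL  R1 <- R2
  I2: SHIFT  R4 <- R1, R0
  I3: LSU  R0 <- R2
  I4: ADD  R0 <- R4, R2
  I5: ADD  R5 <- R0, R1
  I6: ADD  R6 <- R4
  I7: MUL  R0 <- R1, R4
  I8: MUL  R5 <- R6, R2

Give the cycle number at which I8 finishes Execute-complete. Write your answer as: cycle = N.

cycle 1: I1→MUL
cycle 2: I1 RO | I2→SHIFT
cycle 3: I3→LSU
cycle 4: I3 RO
cycle 5: I3 EX
cycle 8: I1 EX
cycle 9: I1 WR R1
cycle 10: I2 RO
cycle 11: I2 EX | I3 WR R0
cycle 12: I2 WR R4 | I4→ADD
cycle 13: I4 RO
cycle 15: I4 EX
cycle 16: I4 WR R0
cycle 17: I5→ADD
cycle 18: I5 RO
cycle 20: I5 EX
cycle 21: I5 WR R5
cycle 22: I6→ADD
cycle 23: I6 RO | I7→MUL
cycle 24: I7 RO
cycle 25: I6 EX
cycle 26: I6 WR R6
cycle 30: I7 EX
cycle 31: I7 WR R0
cycle 32: I8→MUL
cycle 33: I8 RO
cycle 39: I8 EX
cycle 40: I8 WR R5

cycle = 39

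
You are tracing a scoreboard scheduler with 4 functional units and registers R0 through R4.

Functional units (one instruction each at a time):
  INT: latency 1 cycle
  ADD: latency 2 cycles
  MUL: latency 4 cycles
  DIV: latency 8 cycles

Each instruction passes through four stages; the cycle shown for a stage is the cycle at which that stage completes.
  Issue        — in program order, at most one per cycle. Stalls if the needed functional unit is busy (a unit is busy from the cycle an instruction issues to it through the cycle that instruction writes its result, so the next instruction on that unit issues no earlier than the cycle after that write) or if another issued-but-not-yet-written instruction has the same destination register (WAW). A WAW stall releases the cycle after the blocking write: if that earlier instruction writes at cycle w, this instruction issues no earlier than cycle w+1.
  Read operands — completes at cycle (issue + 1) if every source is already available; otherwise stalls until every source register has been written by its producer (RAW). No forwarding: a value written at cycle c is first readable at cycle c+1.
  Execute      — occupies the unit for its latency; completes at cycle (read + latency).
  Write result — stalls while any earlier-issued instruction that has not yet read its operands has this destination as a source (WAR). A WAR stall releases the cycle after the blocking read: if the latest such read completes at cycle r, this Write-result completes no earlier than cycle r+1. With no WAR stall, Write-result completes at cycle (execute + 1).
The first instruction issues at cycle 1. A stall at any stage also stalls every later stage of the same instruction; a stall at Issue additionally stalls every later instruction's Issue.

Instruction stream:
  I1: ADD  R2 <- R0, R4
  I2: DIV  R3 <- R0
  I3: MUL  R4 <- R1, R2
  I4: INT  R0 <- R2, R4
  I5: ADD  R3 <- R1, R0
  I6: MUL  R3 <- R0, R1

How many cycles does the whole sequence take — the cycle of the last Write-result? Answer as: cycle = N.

cycle = 25

cycle 1: I1 issues→ADD
cycle 2: I1 reads, I2 issues→DIV
cycle 3: I2 reads, I3 issues→MUL
cycle 4: I1 exec-done, I4 issues→INT
cycle 5: I1 writes R2
cycle 6: I3 reads
cycle 10: I3 exec-done
cycle 11: I2 exec-done, I3 writes R4
cycle 12: I2 writes R3, I4 reads
cycle 13: I4 exec-done, I5 issues→ADD
cycle 14: I4 writes R0
cycle 15: I5 reads
cycle 17: I5 exec-done
cycle 18: I5 writes R3
cycle 19: I6 issues→MUL
cycle 20: I6 reads
cycle 24: I6 exec-done
cycle 25: I6 writes R3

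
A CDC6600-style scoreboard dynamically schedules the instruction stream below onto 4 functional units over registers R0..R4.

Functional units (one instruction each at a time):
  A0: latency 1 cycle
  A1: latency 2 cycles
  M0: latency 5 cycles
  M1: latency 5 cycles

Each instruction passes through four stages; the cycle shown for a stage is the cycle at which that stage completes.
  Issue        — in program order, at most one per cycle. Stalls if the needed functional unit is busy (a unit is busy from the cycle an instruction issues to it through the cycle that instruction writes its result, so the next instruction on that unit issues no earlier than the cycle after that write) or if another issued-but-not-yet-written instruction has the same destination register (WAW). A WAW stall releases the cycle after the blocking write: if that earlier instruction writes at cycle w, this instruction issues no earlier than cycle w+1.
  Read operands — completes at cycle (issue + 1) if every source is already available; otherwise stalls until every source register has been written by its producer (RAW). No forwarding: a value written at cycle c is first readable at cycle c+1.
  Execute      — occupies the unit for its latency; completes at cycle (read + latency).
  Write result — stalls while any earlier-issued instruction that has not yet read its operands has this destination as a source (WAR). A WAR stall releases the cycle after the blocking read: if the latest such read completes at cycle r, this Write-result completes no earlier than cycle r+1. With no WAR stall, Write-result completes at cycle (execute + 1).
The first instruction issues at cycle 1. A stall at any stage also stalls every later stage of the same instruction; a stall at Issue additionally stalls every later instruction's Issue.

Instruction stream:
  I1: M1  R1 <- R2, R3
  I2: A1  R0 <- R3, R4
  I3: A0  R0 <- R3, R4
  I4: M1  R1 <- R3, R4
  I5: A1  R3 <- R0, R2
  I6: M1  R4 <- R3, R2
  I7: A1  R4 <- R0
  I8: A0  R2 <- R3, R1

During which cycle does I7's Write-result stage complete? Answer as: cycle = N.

cycle = 29

[1] I1 dispatched to M1
[2] I1 operands ready | I2 dispatched to A1
[3] I2 operands ready
[5] I2 complete
[6] R0←I2
[7] I1 complete | I3 dispatched to A0
[8] R1←I1 | I3 operands ready
[9] I3 complete | I4 dispatched to M1
[10] R0←I3 | I4 operands ready | I5 dispatched to A1
[11] I5 operands ready
[13] I5 complete
[14] R3←I5
[15] I4 complete
[16] R1←I4
[17] I6 dispatched to M1
[18] I6 operands ready
[23] I6 complete
[24] R4←I6
[25] I7 dispatched to A1
[26] I7 operands ready | I8 dispatched to A0
[27] I8 operands ready
[28] I7 complete | I8 complete
[29] R4←I7 | R2←I8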